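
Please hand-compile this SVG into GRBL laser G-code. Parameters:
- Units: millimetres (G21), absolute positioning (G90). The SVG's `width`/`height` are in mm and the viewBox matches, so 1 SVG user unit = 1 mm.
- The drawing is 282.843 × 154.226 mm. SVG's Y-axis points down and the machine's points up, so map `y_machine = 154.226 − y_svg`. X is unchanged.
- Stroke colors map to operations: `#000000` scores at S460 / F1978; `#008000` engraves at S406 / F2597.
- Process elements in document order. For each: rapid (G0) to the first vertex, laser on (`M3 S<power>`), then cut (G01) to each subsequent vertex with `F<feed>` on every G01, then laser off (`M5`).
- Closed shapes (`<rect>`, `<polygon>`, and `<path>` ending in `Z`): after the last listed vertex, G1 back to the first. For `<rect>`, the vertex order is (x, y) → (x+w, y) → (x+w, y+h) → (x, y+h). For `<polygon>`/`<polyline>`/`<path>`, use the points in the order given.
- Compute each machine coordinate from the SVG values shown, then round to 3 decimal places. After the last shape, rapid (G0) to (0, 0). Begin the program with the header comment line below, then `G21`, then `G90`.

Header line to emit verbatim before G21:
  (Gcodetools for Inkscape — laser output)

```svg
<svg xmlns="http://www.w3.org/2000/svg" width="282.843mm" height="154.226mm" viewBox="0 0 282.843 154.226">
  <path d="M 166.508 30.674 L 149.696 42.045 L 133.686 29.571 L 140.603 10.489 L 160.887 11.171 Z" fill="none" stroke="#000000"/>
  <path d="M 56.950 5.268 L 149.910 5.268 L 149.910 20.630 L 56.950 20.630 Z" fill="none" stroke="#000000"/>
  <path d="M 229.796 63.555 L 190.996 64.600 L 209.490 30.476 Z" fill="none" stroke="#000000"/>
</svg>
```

Since the viewBox matches the mm dimensions, user units are millimetres directly. The only transform is the Y-flip y_m = 154.226 − y_svg.

Shape 1 is a regular polygon drawn with `<path>`. Its stroke #000000 means score at S460, F1978. After flipping Y the toolpath is (166.508,123.552) → (149.696,112.181) → (133.686,124.655) → (140.603,143.737) → (160.887,143.055) → (166.508,123.552), returning to the start.

Shape 2 is a rectangle drawn with `<path>`. Its stroke #000000 means score at S460, F1978. After flipping Y the toolpath is (56.950,148.958) → (149.910,148.958) → (149.910,133.596) → (56.950,133.596) → (56.950,148.958), returning to the start.

Shape 3 is a regular polygon drawn with `<path>`. Its stroke #000000 means score at S460, F1978. After flipping Y the toolpath is (229.796,90.671) → (190.996,89.626) → (209.490,123.750) → (229.796,90.671), returning to the start.

(Gcodetools for Inkscape — laser output)
G21
G90
G0 X166.508 Y123.552
M3 S460
G01 X149.696 Y112.181 F1978
G01 X133.686 Y124.655 F1978
G01 X140.603 Y143.737 F1978
G01 X160.887 Y143.055 F1978
G01 X166.508 Y123.552 F1978
M5
G0 X56.950 Y148.958
M3 S460
G01 X149.910 Y148.958 F1978
G01 X149.910 Y133.596 F1978
G01 X56.950 Y133.596 F1978
G01 X56.950 Y148.958 F1978
M5
G0 X229.796 Y90.671
M3 S460
G01 X190.996 Y89.626 F1978
G01 X209.490 Y123.750 F1978
G01 X229.796 Y90.671 F1978
M5
G0 X0.000 Y0.000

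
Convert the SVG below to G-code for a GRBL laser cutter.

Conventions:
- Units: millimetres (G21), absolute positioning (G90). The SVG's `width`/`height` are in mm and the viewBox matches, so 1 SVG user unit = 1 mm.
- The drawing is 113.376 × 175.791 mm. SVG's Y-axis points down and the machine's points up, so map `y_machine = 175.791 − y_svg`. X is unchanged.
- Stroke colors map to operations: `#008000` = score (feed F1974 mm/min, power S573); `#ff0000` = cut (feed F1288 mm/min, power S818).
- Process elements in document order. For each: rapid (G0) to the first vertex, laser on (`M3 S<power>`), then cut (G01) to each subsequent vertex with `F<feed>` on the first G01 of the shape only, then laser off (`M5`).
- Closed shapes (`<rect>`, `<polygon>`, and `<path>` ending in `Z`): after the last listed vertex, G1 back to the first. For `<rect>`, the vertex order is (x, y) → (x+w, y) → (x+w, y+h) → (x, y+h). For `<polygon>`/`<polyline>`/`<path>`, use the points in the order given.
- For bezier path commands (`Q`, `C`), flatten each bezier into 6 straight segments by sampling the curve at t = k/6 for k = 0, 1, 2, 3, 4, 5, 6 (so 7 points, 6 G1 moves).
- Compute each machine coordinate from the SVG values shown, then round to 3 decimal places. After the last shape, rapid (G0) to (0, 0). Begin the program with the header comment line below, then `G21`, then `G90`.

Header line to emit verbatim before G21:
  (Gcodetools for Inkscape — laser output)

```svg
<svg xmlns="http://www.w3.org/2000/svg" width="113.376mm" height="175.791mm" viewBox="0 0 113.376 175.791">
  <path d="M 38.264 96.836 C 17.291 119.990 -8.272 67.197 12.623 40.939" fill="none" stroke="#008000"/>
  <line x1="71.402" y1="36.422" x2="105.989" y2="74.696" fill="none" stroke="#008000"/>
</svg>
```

(Gcodetools for Inkscape — laser output)
G21
G90
G0 X38.264 Y78.955
M3 S573
G01 X27.631 Y73.232 F1974
G01 X17.652 Y77.321
G01 X9.743 Y88.374
G01 X5.323 Y103.545
G01 X5.811 Y119.986
G01 X12.623 Y134.852
M5
G0 X71.402 Y139.369
M3 S573
G01 X105.989 Y101.095 F1974
M5
G0 X0.000 Y0.000

1 u = 1 mm; y_m = 175.791 − y.

[1] `<path>` cubic bezier, #008000→score S573 F1974: (38.264,78.955) → (27.631,73.232) → (17.652,77.321) → (9.743,88.374) → (5.323,103.545) → (5.811,119.986) → (12.623,134.852)

[2] `<line>` line segment, #008000→score S573 F1974: (71.402,139.369) → (105.989,101.095)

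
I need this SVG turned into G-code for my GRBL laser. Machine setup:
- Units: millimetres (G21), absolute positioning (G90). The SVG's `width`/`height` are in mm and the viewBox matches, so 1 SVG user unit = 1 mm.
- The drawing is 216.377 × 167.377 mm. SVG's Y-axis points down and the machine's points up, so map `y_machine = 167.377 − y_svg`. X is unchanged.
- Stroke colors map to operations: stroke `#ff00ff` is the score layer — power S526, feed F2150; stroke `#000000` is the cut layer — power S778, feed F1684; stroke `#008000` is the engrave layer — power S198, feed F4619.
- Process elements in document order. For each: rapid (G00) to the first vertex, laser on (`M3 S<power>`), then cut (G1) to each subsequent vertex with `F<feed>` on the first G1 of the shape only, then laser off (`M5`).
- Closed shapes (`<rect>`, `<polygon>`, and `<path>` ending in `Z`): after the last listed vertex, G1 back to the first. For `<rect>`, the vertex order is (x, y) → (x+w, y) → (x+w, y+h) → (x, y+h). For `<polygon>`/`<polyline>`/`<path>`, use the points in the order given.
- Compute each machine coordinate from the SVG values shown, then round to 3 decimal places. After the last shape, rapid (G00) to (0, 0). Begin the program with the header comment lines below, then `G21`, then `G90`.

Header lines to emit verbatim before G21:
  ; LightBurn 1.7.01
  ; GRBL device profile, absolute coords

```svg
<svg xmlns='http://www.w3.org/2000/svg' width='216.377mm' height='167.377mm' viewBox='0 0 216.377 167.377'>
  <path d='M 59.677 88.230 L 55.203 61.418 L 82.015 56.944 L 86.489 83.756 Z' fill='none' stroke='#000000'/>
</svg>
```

; LightBurn 1.7.01
; GRBL device profile, absolute coords
G21
G90
G00 X59.677 Y79.147
M3 S778
G1 X55.203 Y105.959 F1684
G1 X82.015 Y110.433
G1 X86.489 Y83.621
G1 X59.677 Y79.147
M5
G00 X0.000 Y0.000

viewBox `0 0 216.377 167.377` with mm width/height → 1 unit = 1 mm. Flip: y_m = 167.377 − y_svg.

**Shape 1** — `<path>` regular polygon, stroke `#000000` → cut (S778, F1684). Machine vertices: (59.677,79.147) → (55.203,105.959) → (82.015,110.433) → (86.489,83.621) → (59.677,79.147). Closed: final G1 returns to the first vertex.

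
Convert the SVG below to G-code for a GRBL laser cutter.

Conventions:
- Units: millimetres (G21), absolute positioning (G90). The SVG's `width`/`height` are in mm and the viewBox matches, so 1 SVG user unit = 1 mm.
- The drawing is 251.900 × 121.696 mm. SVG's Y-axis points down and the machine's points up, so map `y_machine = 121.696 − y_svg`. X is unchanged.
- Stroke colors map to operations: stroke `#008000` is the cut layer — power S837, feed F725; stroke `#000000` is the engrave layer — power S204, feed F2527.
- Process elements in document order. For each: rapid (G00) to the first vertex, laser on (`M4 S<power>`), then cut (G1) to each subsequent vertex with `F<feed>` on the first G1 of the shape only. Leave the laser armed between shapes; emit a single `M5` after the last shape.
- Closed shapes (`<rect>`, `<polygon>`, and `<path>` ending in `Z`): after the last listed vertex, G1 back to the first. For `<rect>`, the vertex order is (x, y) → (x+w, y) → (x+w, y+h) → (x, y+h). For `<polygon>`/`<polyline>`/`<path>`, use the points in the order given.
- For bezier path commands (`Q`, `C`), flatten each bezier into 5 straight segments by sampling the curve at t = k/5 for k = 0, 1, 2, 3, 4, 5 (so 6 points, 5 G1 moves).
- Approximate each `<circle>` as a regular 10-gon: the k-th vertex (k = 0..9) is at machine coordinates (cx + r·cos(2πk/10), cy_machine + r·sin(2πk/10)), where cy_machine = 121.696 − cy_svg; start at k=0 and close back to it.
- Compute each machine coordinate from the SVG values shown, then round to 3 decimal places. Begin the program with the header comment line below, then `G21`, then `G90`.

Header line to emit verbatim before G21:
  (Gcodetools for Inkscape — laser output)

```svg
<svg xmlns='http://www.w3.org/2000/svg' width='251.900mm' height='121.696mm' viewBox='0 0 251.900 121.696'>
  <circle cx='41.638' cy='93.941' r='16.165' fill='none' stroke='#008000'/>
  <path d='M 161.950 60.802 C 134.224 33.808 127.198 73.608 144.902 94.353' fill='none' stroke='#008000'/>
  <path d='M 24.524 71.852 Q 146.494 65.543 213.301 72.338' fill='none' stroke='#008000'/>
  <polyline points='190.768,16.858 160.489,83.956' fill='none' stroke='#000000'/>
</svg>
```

1 u = 1 mm; y_m = 121.696 − y.

[1] `<circle>` circle, #008000→cut S837 F725: (57.803,27.755) → (54.716,37.257) → (46.633,43.129) → (36.643,43.129) → (28.560,37.257) → (25.473,27.755) → (28.560,18.253) → (36.643,12.381) → (46.633,12.381) → (54.716,18.253) → (57.803,27.755) (closed)

[2] `<path>` cubic bezier, #008000→cut S837 F725: (161.950,60.894) → (147.831,69.762) → (138.873,66.720) → (135.270,55.889) → (137.215,41.390) → (144.902,27.343)

[3] `<path>` quadratic bezier, #008000→cut S837 F725: (24.524,49.844) → (71.105,51.843) → (113.274,52.795) → (151.029,52.697) → (184.372,51.552) → (213.301,49.358)

[4] `<polyline>` line segment, #000000→engrave S204 F2527: (190.768,104.838) → (160.489,37.740)

(Gcodetools for Inkscape — laser output)
G21
G90
G00 X57.803 Y27.755
M4 S837
G1 X54.716 Y37.257 F725
G1 X46.633 Y43.129
G1 X36.643 Y43.129
G1 X28.560 Y37.257
G1 X25.473 Y27.755
G1 X28.560 Y18.253
G1 X36.643 Y12.381
G1 X46.633 Y12.381
G1 X54.716 Y18.253
G1 X57.803 Y27.755
G00 X161.950 Y60.894
M4 S837
G1 X147.831 Y69.762 F725
G1 X138.873 Y66.720
G1 X135.270 Y55.889
G1 X137.215 Y41.390
G1 X144.902 Y27.343
G00 X24.524 Y49.844
M4 S837
G1 X71.105 Y51.843 F725
G1 X113.274 Y52.795
G1 X151.029 Y52.697
G1 X184.372 Y51.552
G1 X213.301 Y49.358
G00 X190.768 Y104.838
M4 S204
G1 X160.489 Y37.740 F2527
M5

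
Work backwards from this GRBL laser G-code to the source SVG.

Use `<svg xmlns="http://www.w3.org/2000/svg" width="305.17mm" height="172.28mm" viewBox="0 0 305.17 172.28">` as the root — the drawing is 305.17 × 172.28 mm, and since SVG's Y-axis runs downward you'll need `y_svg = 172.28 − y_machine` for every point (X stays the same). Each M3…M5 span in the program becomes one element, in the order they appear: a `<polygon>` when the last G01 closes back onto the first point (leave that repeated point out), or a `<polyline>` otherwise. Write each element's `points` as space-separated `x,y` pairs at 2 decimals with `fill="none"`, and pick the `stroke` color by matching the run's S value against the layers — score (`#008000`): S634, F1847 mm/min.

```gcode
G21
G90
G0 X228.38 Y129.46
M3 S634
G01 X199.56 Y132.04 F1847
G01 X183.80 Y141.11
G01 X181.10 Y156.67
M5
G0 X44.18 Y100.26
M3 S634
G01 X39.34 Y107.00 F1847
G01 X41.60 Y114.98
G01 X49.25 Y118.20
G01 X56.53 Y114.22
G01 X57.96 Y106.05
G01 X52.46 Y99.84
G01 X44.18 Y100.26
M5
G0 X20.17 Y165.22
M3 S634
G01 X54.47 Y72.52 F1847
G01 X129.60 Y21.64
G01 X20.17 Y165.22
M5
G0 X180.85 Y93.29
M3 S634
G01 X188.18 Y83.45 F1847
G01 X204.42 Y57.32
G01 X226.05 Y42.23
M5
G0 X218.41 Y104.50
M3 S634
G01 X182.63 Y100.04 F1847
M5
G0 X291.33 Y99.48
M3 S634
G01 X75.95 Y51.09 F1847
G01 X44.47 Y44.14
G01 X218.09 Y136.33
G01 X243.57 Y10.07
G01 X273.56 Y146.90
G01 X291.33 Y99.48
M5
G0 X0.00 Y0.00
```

Each laser-on run becomes one SVG element. Flip Y back into SVG space with y_svg = 172.28 − y_machine. Every run uses S634, so all elements get stroke `#008000` (score).

Run 1: The run is open, so emit a `<polyline>` with points (Y-flipped): 228.38,42.82 199.56,40.24 183.80,31.17 181.10,15.61.

Run 2: The run returns to its start, so emit a `<polygon>` with points (Y-flipped): 44.18,72.02 39.34,65.28 41.60,57.30 49.25,54.08 56.53,58.06 57.96,66.23 52.46,72.44.

Run 3: The run returns to its start, so emit a `<polygon>` with points (Y-flipped): 20.17,7.06 54.47,99.76 129.60,150.64.

Run 4: The run is open, so emit a `<polyline>` with points (Y-flipped): 180.85,78.99 188.18,88.83 204.42,114.96 226.05,130.05.

Run 5: The run is open, so emit a `<polyline>` with points (Y-flipped): 218.41,67.78 182.63,72.24.

Run 6: The run returns to its start, so emit a `<polygon>` with points (Y-flipped): 291.33,72.80 75.95,121.19 44.47,128.14 218.09,35.95 243.57,162.21 273.56,25.38.

<svg xmlns="http://www.w3.org/2000/svg" width="305.17mm" height="172.28mm" viewBox="0 0 305.17 172.28">
  <polyline points="228.38,42.82 199.56,40.24 183.80,31.17 181.10,15.61" fill="none" stroke="#008000"/>
  <polygon points="44.18,72.02 39.34,65.28 41.60,57.30 49.25,54.08 56.53,58.06 57.96,66.23 52.46,72.44" fill="none" stroke="#008000"/>
  <polygon points="20.17,7.06 54.47,99.76 129.60,150.64" fill="none" stroke="#008000"/>
  <polyline points="180.85,78.99 188.18,88.83 204.42,114.96 226.05,130.05" fill="none" stroke="#008000"/>
  <polyline points="218.41,67.78 182.63,72.24" fill="none" stroke="#008000"/>
  <polygon points="291.33,72.80 75.95,121.19 44.47,128.14 218.09,35.95 243.57,162.21 273.56,25.38" fill="none" stroke="#008000"/>
</svg>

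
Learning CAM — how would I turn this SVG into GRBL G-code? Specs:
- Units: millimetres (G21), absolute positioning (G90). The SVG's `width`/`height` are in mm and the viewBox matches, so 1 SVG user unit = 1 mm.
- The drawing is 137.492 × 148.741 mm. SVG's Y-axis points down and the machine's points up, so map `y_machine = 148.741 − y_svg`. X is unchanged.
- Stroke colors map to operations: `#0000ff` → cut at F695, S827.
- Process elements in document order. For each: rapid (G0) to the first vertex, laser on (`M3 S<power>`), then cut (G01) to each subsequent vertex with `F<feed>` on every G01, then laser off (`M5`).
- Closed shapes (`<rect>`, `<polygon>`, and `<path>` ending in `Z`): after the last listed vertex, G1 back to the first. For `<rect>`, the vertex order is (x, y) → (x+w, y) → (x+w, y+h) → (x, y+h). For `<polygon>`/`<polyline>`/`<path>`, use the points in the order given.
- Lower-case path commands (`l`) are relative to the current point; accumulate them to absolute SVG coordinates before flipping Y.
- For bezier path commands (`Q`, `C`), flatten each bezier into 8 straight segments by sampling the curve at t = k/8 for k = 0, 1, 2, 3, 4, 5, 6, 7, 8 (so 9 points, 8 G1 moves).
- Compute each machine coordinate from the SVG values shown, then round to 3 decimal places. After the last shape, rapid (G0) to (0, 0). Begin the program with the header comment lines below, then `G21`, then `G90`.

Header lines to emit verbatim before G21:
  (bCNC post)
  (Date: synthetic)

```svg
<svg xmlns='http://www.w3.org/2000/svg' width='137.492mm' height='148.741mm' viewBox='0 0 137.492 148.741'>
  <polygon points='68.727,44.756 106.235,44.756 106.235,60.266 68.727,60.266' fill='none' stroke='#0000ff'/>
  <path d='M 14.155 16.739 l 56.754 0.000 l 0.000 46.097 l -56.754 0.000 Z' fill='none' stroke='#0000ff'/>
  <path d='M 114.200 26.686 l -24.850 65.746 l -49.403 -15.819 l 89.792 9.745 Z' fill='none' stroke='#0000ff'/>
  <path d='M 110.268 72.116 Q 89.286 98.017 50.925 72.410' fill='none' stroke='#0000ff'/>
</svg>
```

(bCNC post)
(Date: synthetic)
G21
G90
G0 X68.727 Y103.985
M3 S827
G01 X106.235 Y103.985 F695
G01 X106.235 Y88.475 F695
G01 X68.727 Y88.475 F695
G01 X68.727 Y103.985 F695
M5
G0 X14.155 Y132.002
M3 S827
G01 X70.909 Y132.002 F695
G01 X70.909 Y85.905 F695
G01 X14.155 Y85.905 F695
G01 X14.155 Y132.002 F695
M5
G0 X114.200 Y122.055
M3 S827
G01 X89.350 Y56.309 F695
G01 X39.947 Y72.128 F695
G01 X129.739 Y62.383 F695
G01 X114.200 Y122.055 F695
M5
G0 X110.268 Y76.625
M3 S827
G01 X104.751 Y70.955 F695
G01 X98.691 Y66.894 F695
G01 X92.088 Y64.443 F695
G01 X84.941 Y63.601 F695
G01 X77.252 Y64.369 F695
G01 X69.019 Y66.747 F695
G01 X60.244 Y70.734 F695
G01 X50.925 Y76.331 F695
M5
G0 X0.000 Y0.000

Since the viewBox matches the mm dimensions, user units are millimetres directly. The only transform is the Y-flip y_m = 148.741 − y_svg.

Shape 1 is a rectangle drawn with `<polygon>`. Its stroke #0000ff means cut at S827, F695. After flipping Y the toolpath is (68.727,103.985) → (106.235,103.985) → (106.235,88.475) → (68.727,88.475) → (68.727,103.985), returning to the start.

Shape 2 is a rectangle drawn with `<path>`. Its stroke #0000ff means cut at S827, F695. After flipping Y the toolpath is (14.155,132.002) → (70.909,132.002) → (70.909,85.905) → (14.155,85.905) → (14.155,132.002), returning to the start.

Shape 3 is a closed polygon drawn with `<path>`. Its stroke #0000ff means cut at S827, F695. After flipping Y the toolpath is (114.200,122.055) → (89.350,56.309) → (39.947,72.128) → (129.739,62.383) → (114.200,122.055), returning to the start.

Shape 4 is a quadratic bezier drawn with `<path>`. Its stroke #0000ff means cut at S827, F695. After flipping Y the toolpath is (110.268,76.625) → (104.751,70.955) → (98.691,66.894) → (92.088,64.443) → (84.941,63.601) → (77.252,64.369) → (69.019,66.747) → (60.244,70.734) → (50.925,76.331).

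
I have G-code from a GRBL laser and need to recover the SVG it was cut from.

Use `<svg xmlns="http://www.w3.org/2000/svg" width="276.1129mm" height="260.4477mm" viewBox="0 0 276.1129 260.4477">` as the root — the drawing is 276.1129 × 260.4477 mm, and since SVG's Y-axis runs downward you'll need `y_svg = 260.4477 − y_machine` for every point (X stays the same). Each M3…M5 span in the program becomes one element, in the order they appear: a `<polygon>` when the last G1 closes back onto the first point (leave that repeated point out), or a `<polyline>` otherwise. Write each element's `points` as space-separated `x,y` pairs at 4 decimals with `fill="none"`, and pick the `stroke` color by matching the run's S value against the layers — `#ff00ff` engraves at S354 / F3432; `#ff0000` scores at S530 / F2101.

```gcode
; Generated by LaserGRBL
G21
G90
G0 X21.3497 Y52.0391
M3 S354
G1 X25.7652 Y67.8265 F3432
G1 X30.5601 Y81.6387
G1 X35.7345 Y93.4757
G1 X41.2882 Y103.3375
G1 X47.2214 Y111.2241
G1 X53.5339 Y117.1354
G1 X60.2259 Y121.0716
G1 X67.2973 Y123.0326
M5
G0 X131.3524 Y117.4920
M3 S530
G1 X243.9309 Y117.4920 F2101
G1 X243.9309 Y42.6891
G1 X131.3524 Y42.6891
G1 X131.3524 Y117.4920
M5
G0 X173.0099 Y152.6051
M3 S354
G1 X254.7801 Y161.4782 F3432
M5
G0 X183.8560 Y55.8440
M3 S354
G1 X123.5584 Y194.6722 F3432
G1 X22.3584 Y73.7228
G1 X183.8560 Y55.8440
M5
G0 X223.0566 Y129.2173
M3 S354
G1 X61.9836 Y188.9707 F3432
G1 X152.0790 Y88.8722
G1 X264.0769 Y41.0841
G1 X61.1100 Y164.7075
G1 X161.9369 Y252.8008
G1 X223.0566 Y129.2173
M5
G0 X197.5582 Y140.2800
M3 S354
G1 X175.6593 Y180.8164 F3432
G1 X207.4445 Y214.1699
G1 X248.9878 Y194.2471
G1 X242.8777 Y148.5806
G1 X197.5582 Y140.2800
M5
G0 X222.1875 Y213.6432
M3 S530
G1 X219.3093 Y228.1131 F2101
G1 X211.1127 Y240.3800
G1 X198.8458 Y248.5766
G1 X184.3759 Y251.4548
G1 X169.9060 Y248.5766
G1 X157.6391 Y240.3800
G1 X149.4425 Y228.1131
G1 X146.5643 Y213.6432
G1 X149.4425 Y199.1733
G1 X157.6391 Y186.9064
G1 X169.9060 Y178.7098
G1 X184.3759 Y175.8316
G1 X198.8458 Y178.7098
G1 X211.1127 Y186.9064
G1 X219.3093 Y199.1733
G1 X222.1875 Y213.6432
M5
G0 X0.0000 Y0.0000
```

y_svg = 260.4477 − y_m.

[1] S354→`#ff00ff` (engrave); open run; points: 21.3497,208.4086 25.7652,192.6212 30.5601,178.8090 35.7345,166.9720 41.2882,157.1102 47.2214,149.2236 53.5339,143.3123 60.2259,139.3761 67.2973,137.4151

[2] S530→`#ff0000` (score); closed run; points: 131.3524,142.9557 243.9309,142.9557 243.9309,217.7586 131.3524,217.7586

[3] S354→`#ff00ff` (engrave); open run; points: 173.0099,107.8426 254.7801,98.9695

[4] S354→`#ff00ff` (engrave); closed run; points: 183.8560,204.6037 123.5584,65.7755 22.3584,186.7249

[5] S354→`#ff00ff` (engrave); closed run; points: 223.0566,131.2304 61.9836,71.4770 152.0790,171.5755 264.0769,219.3636 61.1100,95.7402 161.9369,7.6469

[6] S354→`#ff00ff` (engrave); closed run; points: 197.5582,120.1677 175.6593,79.6313 207.4445,46.2778 248.9878,66.2006 242.8777,111.8671

[7] S530→`#ff0000` (score); closed run; points: 222.1875,46.8045 219.3093,32.3346 211.1127,20.0677 198.8458,11.8711 184.3759,8.9929 169.9060,11.8711 157.6391,20.0677 149.4425,32.3346 146.5643,46.8045 149.4425,61.2744 157.6391,73.5413 169.9060,81.7379 184.3759,84.6161 198.8458,81.7379 211.1127,73.5413 219.3093,61.2744

<svg xmlns="http://www.w3.org/2000/svg" width="276.1129mm" height="260.4477mm" viewBox="0 0 276.1129 260.4477">
  <polyline points="21.3497,208.4086 25.7652,192.6212 30.5601,178.8090 35.7345,166.9720 41.2882,157.1102 47.2214,149.2236 53.5339,143.3123 60.2259,139.3761 67.2973,137.4151" fill="none" stroke="#ff00ff"/>
  <polygon points="131.3524,142.9557 243.9309,142.9557 243.9309,217.7586 131.3524,217.7586" fill="none" stroke="#ff0000"/>
  <polyline points="173.0099,107.8426 254.7801,98.9695" fill="none" stroke="#ff00ff"/>
  <polygon points="183.8560,204.6037 123.5584,65.7755 22.3584,186.7249" fill="none" stroke="#ff00ff"/>
  <polygon points="223.0566,131.2304 61.9836,71.4770 152.0790,171.5755 264.0769,219.3636 61.1100,95.7402 161.9369,7.6469" fill="none" stroke="#ff00ff"/>
  <polygon points="197.5582,120.1677 175.6593,79.6313 207.4445,46.2778 248.9878,66.2006 242.8777,111.8671" fill="none" stroke="#ff00ff"/>
  <polygon points="222.1875,46.8045 219.3093,32.3346 211.1127,20.0677 198.8458,11.8711 184.3759,8.9929 169.9060,11.8711 157.6391,20.0677 149.4425,32.3346 146.5643,46.8045 149.4425,61.2744 157.6391,73.5413 169.9060,81.7379 184.3759,84.6161 198.8458,81.7379 211.1127,73.5413 219.3093,61.2744" fill="none" stroke="#ff0000"/>
</svg>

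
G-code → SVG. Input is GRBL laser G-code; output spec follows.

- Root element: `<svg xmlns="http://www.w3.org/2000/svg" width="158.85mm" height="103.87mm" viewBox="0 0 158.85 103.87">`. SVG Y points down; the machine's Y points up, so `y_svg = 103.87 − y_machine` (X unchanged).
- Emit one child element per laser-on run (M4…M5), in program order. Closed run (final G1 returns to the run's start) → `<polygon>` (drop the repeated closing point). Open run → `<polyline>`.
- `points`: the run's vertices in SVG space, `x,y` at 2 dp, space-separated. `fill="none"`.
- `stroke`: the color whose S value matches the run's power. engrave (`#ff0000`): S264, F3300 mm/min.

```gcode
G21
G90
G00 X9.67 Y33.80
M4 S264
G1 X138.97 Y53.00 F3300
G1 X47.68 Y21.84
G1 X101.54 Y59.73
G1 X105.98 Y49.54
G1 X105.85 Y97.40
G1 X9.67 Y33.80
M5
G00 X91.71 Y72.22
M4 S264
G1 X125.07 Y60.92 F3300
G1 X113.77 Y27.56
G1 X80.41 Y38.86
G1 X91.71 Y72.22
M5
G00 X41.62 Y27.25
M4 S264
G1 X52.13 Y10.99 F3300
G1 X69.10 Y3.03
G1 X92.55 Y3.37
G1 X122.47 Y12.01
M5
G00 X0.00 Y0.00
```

y_svg = 103.87 − y_m. Every run uses S264, so all elements get stroke `#ff0000` (engrave).

[1] closed run; points: 9.67,70.07 138.97,50.87 47.68,82.03 101.54,44.14 105.98,54.33 105.85,6.47

[2] closed run; points: 91.71,31.65 125.07,42.95 113.77,76.31 80.41,65.01

[3] open run; points: 41.62,76.62 52.13,92.88 69.10,100.84 92.55,100.50 122.47,91.86

<svg xmlns="http://www.w3.org/2000/svg" width="158.85mm" height="103.87mm" viewBox="0 0 158.85 103.87">
  <polygon points="9.67,70.07 138.97,50.87 47.68,82.03 101.54,44.14 105.98,54.33 105.85,6.47" fill="none" stroke="#ff0000"/>
  <polygon points="91.71,31.65 125.07,42.95 113.77,76.31 80.41,65.01" fill="none" stroke="#ff0000"/>
  <polyline points="41.62,76.62 52.13,92.88 69.10,100.84 92.55,100.50 122.47,91.86" fill="none" stroke="#ff0000"/>
</svg>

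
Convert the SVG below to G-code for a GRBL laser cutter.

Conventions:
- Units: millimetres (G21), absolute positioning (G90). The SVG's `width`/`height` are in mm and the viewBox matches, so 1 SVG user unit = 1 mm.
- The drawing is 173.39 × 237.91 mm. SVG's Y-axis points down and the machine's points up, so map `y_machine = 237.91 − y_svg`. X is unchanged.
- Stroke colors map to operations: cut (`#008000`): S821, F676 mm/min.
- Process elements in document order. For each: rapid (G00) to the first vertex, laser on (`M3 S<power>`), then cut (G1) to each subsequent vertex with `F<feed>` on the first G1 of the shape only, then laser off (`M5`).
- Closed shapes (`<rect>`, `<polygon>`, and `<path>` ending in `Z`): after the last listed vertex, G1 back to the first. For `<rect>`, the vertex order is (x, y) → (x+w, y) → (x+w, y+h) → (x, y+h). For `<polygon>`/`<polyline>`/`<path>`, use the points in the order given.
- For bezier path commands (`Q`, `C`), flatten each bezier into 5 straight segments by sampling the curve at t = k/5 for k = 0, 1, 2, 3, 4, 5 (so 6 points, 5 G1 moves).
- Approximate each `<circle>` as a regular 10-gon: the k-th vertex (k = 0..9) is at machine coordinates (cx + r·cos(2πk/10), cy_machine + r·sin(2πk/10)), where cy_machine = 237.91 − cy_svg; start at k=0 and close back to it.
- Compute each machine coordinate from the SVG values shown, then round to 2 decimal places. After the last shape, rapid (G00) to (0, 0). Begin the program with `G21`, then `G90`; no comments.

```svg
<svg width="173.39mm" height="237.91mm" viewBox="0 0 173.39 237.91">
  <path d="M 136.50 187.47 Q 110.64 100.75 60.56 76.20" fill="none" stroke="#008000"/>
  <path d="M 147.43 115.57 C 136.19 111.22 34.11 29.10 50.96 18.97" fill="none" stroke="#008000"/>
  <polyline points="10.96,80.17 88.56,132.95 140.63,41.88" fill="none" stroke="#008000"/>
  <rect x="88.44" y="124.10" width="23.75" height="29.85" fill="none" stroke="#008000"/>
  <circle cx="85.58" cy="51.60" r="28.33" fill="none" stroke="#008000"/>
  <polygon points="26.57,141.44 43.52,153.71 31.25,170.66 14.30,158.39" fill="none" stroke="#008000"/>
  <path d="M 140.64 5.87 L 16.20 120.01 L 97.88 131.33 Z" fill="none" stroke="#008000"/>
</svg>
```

G21
G90
G00 X136.50 Y50.44
M3 S821
G1 X125.19 Y82.64 F676
G1 X111.94 Y109.87
G1 X96.75 Y132.12
G1 X79.62 Y149.40
G1 X60.56 Y161.71
M5
G00 X147.43 Y122.34
M3 S821
G1 X131.46 Y133.08 F676
G1 X103.76 Y155.30
G1 X74.40 Y181.81
G1 X53.44 Y205.42
G1 X50.96 Y218.94
M5
G00 X10.96 Y157.74
M3 S821
G1 X88.56 Y104.96 F676
G1 X140.63 Y196.03
M5
G00 X88.44 Y113.81
M3 S821
G1 X112.19 Y113.81 F676
G1 X112.19 Y83.96
G1 X88.44 Y83.96
G1 X88.44 Y113.81
M5
G00 X113.91 Y186.31
M3 S821
G1 X108.50 Y202.96 F676
G1 X94.33 Y213.25
G1 X76.83 Y213.25
G1 X62.66 Y202.96
G1 X57.25 Y186.31
G1 X62.66 Y169.66
G1 X76.83 Y159.37
G1 X94.33 Y159.37
G1 X108.50 Y169.66
G1 X113.91 Y186.31
M5
G00 X26.57 Y96.47
M3 S821
G1 X43.52 Y84.20 F676
G1 X31.25 Y67.25
G1 X14.30 Y79.52
G1 X26.57 Y96.47
M5
G00 X140.64 Y232.04
M3 S821
G1 X16.20 Y117.90 F676
G1 X97.88 Y106.58
G1 X140.64 Y232.04
M5
G00 X0.00 Y0.00

1 u = 1 mm; y_m = 237.91 − y.

[1] `<path>` quadratic bezier, #008000→cut S821 F676: (136.50,50.44) → (125.19,82.64) → (111.94,109.87) → (96.75,132.12) → (79.62,149.40) → (60.56,161.71)

[2] `<path>` cubic bezier, #008000→cut S821 F676: (147.43,122.34) → (131.46,133.08) → (103.76,155.30) → (74.40,181.81) → (53.44,205.42) → (50.96,218.94)

[3] `<polyline>` open polyline, #008000→cut S821 F676: (10.96,157.74) → (88.56,104.96) → (140.63,196.03)

[4] `<rect>` rectangle, #008000→cut S821 F676: (88.44,113.81) → (112.19,113.81) → (112.19,83.96) → (88.44,83.96) → (88.44,113.81) (closed)

[5] `<circle>` circle, #008000→cut S821 F676: (113.91,186.31) → (108.50,202.96) → (94.33,213.25) → (76.83,213.25) → (62.66,202.96) → (57.25,186.31) → (62.66,169.66) → (76.83,159.37) → (94.33,159.37) → (108.50,169.66) → (113.91,186.31) (closed)

[6] `<polygon>` regular polygon, #008000→cut S821 F676: (26.57,96.47) → (43.52,84.20) → (31.25,67.25) → (14.30,79.52) → (26.57,96.47) (closed)

[7] `<path>` closed polygon, #008000→cut S821 F676: (140.64,232.04) → (16.20,117.90) → (97.88,106.58) → (140.64,232.04) (closed)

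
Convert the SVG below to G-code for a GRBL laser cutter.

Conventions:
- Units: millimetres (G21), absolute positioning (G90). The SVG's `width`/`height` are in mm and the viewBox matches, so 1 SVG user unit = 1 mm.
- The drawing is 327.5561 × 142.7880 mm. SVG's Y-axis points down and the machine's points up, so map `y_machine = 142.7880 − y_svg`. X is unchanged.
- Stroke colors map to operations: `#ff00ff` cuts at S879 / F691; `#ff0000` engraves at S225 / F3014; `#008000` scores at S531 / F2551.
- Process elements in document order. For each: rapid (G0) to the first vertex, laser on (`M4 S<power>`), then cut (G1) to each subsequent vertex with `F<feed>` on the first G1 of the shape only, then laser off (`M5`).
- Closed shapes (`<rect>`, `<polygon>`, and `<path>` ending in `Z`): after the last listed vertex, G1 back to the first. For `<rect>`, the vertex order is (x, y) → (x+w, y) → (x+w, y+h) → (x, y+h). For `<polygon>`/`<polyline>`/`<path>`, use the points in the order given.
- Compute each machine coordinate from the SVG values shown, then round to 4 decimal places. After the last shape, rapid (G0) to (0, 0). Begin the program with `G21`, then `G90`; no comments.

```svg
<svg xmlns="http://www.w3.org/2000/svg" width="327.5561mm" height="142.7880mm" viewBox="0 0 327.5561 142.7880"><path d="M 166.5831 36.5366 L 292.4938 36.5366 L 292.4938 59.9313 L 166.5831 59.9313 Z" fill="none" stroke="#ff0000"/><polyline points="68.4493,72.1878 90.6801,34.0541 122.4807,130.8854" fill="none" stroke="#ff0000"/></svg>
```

Since the viewBox matches the mm dimensions, user units are millimetres directly. The only transform is the Y-flip y_m = 142.7880 − y_svg.

Shape 1 is a rectangle drawn with `<path>`. Its stroke #ff0000 means engrave at S225, F3014. After flipping Y the toolpath is (166.5831,106.2514) → (292.4938,106.2514) → (292.4938,82.8567) → (166.5831,82.8567) → (166.5831,106.2514), returning to the start.

Shape 2 is a open polyline drawn with `<polyline>`. Its stroke #ff0000 means engrave at S225, F3014. After flipping Y the toolpath is (68.4493,70.6002) → (90.6801,108.7339) → (122.4807,11.9026).

G21
G90
G0 X166.5831 Y106.2514
M4 S225
G1 X292.4938 Y106.2514 F3014
G1 X292.4938 Y82.8567
G1 X166.5831 Y82.8567
G1 X166.5831 Y106.2514
M5
G0 X68.4493 Y70.6002
M4 S225
G1 X90.6801 Y108.7339 F3014
G1 X122.4807 Y11.9026
M5
G0 X0.0000 Y0.0000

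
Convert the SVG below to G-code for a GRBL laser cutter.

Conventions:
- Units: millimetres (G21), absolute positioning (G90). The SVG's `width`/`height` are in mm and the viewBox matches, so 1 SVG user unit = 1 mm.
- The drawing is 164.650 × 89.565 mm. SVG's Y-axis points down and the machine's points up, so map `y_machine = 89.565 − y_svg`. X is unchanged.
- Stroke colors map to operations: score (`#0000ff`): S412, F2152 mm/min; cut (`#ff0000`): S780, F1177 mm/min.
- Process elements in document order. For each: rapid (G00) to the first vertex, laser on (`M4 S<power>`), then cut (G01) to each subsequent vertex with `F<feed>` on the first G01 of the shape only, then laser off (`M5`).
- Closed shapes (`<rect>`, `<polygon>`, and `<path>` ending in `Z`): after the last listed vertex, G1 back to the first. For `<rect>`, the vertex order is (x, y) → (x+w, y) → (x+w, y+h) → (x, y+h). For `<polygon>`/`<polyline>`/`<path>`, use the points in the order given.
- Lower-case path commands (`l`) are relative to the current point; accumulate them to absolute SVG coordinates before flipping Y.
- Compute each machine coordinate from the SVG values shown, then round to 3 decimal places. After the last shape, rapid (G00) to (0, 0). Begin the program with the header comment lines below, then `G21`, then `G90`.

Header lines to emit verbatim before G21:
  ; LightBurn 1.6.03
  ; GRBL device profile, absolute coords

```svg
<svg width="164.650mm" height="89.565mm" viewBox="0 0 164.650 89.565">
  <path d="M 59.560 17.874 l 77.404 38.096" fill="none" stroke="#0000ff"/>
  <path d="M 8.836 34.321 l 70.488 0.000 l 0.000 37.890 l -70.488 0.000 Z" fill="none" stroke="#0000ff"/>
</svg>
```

; LightBurn 1.6.03
; GRBL device profile, absolute coords
G21
G90
G00 X59.560 Y71.691
M4 S412
G01 X136.964 Y33.595 F2152
M5
G00 X8.836 Y55.244
M4 S412
G01 X79.324 Y55.244 F2152
G01 X79.324 Y17.354
G01 X8.836 Y17.354
G01 X8.836 Y55.244
M5
G00 X0.000 Y0.000

1 u = 1 mm; y_m = 89.565 − y.

[1] `<path>` line segment, #0000ff→score S412 F2152: (59.560,71.691) → (136.964,33.595)

[2] `<path>` rectangle, #0000ff→score S412 F2152: (8.836,55.244) → (79.324,55.244) → (79.324,17.354) → (8.836,17.354) → (8.836,55.244) (closed)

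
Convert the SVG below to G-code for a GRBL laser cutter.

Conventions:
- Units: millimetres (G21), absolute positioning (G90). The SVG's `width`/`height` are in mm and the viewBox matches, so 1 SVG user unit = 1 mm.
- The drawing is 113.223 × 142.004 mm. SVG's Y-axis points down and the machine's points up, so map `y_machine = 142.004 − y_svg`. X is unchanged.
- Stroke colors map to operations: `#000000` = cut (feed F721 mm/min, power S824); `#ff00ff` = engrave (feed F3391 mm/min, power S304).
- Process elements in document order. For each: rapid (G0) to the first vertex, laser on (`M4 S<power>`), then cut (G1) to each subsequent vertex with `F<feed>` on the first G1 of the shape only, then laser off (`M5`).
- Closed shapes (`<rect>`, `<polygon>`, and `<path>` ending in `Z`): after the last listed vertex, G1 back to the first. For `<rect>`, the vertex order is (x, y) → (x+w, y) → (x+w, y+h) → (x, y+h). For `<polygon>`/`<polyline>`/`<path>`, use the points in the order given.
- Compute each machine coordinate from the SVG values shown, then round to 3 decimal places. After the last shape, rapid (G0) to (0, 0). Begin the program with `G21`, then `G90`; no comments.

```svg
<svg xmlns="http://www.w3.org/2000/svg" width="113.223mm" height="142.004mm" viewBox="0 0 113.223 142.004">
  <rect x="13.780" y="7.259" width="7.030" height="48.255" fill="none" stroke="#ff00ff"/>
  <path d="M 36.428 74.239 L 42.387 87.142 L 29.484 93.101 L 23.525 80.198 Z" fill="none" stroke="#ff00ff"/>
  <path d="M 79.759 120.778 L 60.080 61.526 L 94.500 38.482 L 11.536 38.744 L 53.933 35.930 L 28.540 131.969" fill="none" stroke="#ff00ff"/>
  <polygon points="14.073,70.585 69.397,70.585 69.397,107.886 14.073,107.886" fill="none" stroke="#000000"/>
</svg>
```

G21
G90
G0 X13.780 Y134.745
M4 S304
G1 X20.810 Y134.745 F3391
G1 X20.810 Y86.490
G1 X13.780 Y86.490
G1 X13.780 Y134.745
M5
G0 X36.428 Y67.765
M4 S304
G1 X42.387 Y54.862 F3391
G1 X29.484 Y48.903
G1 X23.525 Y61.806
G1 X36.428 Y67.765
M5
G0 X79.759 Y21.226
M4 S304
G1 X60.080 Y80.478 F3391
G1 X94.500 Y103.522
G1 X11.536 Y103.260
G1 X53.933 Y106.074
G1 X28.540 Y10.035
M5
G0 X14.073 Y71.419
M4 S824
G1 X69.397 Y71.419 F721
G1 X69.397 Y34.118
G1 X14.073 Y34.118
G1 X14.073 Y71.419
M5
G0 X0.000 Y0.000

1 u = 1 mm; y_m = 142.004 − y.

[1] `<rect>` rectangle, #ff00ff→engrave S304 F3391: (13.780,134.745) → (20.810,134.745) → (20.810,86.490) → (13.780,86.490) → (13.780,134.745) (closed)

[2] `<path>` regular polygon, #ff00ff→engrave S304 F3391: (36.428,67.765) → (42.387,54.862) → (29.484,48.903) → (23.525,61.806) → (36.428,67.765) (closed)

[3] `<path>` open polyline, #ff00ff→engrave S304 F3391: (79.759,21.226) → (60.080,80.478) → (94.500,103.522) → (11.536,103.260) → (53.933,106.074) → (28.540,10.035)

[4] `<polygon>` rectangle, #000000→cut S824 F721: (14.073,71.419) → (69.397,71.419) → (69.397,34.118) → (14.073,34.118) → (14.073,71.419) (closed)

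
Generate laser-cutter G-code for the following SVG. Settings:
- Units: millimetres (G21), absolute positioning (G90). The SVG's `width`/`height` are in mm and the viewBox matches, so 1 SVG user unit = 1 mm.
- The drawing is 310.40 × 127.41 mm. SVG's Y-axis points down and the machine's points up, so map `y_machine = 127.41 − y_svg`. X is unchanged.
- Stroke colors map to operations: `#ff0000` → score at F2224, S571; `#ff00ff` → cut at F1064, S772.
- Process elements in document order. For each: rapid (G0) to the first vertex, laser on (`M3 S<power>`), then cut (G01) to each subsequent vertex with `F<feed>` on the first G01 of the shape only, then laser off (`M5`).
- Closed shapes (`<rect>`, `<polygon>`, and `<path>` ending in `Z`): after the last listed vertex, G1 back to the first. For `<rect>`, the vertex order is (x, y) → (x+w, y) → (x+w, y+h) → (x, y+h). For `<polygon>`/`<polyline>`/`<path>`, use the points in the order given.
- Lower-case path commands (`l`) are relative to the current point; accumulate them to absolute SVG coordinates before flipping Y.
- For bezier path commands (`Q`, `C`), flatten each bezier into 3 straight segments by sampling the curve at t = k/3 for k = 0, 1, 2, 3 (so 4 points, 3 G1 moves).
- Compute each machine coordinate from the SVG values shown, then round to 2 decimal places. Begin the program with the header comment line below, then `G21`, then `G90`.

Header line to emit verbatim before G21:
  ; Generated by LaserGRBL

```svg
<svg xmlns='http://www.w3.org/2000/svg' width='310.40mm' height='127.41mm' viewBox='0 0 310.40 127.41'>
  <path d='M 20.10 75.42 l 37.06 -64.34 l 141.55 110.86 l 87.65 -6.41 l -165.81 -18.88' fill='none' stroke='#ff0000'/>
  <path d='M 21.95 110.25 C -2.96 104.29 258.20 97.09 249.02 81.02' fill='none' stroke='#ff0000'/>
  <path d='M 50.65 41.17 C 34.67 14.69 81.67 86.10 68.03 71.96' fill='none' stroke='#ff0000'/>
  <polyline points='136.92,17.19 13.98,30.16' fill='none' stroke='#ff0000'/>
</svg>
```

1 u = 1 mm; y_m = 127.41 − y.

[1] `<path>` open polyline, #ff0000→score S571 F2224: (20.10,51.99) → (57.16,116.33) → (198.71,5.47) → (286.36,11.88) → (120.55,30.76)

[2] `<path>` cubic bezier, #ff0000→score S571 F2224: (21.95,17.16) → (71.79,23.82) → (188.69,32.99) → (249.02,46.39)

[3] `<path>` cubic bezier, #ff0000→score S571 F2224: (50.65,86.24) → (51.08,86.88) → (66.04,63.03) → (68.03,55.45)

[4] `<polyline>` line segment, #ff0000→score S571 F2224: (136.92,110.22) → (13.98,97.25)

; Generated by LaserGRBL
G21
G90
G0 X20.10 Y51.99
M3 S571
G01 X57.16 Y116.33 F2224
G01 X198.71 Y5.47
G01 X286.36 Y11.88
G01 X120.55 Y30.76
M5
G0 X21.95 Y17.16
M3 S571
G01 X71.79 Y23.82 F2224
G01 X188.69 Y32.99
G01 X249.02 Y46.39
M5
G0 X50.65 Y86.24
M3 S571
G01 X51.08 Y86.88 F2224
G01 X66.04 Y63.03
G01 X68.03 Y55.45
M5
G0 X136.92 Y110.22
M3 S571
G01 X13.98 Y97.25 F2224
M5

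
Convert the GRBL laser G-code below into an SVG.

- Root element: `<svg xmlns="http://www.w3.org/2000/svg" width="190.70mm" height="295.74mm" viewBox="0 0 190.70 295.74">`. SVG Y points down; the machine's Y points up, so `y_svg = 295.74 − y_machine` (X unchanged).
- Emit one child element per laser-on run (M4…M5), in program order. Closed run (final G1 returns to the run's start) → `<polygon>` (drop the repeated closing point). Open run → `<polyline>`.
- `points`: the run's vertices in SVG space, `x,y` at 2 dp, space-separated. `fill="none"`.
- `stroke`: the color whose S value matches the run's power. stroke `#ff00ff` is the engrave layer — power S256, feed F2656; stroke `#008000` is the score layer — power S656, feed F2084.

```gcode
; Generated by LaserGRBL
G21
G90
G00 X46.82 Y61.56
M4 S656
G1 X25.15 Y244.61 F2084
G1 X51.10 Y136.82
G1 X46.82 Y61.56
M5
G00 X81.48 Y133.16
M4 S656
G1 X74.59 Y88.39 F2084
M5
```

Each laser-on run becomes one SVG element. Flip Y back into SVG space with y_svg = 295.74 − y_machine. Every run uses S656, so all elements get stroke `#008000` (score).

Run 1: The run returns to its start, so emit a `<polygon>` with points (Y-flipped): 46.82,234.18 25.15,51.13 51.10,158.92.

Run 2: The run is open, so emit a `<polyline>` with points (Y-flipped): 81.48,162.58 74.59,207.35.

<svg xmlns="http://www.w3.org/2000/svg" width="190.70mm" height="295.74mm" viewBox="0 0 190.70 295.74">
  <polygon points="46.82,234.18 25.15,51.13 51.10,158.92" fill="none" stroke="#008000"/>
  <polyline points="81.48,162.58 74.59,207.35" fill="none" stroke="#008000"/>
</svg>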